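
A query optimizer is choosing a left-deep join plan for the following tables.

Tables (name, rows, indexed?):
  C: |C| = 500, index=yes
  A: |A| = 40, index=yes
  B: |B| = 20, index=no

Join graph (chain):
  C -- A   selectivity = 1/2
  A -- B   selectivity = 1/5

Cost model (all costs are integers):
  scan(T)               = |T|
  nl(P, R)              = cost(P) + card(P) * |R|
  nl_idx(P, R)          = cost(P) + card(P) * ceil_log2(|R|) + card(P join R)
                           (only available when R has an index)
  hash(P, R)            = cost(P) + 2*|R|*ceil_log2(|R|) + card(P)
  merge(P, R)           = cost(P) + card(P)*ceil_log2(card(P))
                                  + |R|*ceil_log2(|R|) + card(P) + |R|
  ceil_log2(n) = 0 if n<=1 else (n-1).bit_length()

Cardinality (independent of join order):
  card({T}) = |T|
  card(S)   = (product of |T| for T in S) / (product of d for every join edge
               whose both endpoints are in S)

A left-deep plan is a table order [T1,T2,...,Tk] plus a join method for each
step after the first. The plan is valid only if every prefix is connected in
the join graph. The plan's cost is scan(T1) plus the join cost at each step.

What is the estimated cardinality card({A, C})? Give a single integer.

10000

Tables in S: A(40), C(500)
Edges inside S: C-A(d=2)
numerator = 40 * 500 = 20000
denominator = 2 = 2
card(S) = 20000 / 2 = 10000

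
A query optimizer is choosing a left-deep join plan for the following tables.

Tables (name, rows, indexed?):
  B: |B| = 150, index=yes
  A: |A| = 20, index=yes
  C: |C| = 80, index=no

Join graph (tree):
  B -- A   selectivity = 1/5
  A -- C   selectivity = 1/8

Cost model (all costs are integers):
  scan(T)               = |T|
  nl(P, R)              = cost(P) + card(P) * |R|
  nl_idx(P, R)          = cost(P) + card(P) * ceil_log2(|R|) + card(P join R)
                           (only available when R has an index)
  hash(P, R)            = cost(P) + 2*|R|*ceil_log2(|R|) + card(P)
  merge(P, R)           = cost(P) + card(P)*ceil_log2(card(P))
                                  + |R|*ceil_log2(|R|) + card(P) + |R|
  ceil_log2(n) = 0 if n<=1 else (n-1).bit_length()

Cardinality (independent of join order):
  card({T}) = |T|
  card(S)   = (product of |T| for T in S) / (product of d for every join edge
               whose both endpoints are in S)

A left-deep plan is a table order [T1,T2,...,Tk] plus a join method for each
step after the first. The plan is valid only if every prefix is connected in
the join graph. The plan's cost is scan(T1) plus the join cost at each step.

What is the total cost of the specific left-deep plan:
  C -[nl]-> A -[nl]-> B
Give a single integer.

step 1: scan C: cost=80, card=80
step 2: join A via nl
    card(P join A) = 80*20/(8) = 200
    cost = 80 + 80*20 = 1680
step 3: join B via nl
    card(P join B) = 200*150/(5) = 6000
    cost = 1680 + 200*150 = 31680

31680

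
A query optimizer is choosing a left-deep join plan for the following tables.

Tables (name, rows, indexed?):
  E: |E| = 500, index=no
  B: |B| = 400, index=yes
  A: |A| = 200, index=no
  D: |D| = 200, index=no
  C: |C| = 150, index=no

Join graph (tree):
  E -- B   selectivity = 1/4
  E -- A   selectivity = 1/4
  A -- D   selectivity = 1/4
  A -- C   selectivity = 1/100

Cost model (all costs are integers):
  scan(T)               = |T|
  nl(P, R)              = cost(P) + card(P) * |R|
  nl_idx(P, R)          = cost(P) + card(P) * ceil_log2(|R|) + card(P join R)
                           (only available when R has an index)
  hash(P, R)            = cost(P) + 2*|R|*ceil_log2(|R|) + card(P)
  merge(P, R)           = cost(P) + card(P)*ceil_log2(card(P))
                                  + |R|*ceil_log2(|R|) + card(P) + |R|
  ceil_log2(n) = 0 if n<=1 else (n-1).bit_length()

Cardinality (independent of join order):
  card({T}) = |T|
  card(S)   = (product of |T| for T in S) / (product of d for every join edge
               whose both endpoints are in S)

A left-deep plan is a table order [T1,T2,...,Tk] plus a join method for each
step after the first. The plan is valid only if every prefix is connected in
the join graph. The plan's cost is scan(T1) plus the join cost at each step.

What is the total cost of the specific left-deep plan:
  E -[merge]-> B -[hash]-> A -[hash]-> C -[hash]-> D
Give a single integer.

6318300

step 1: scan E: cost=500, card=500
step 2: join B via merge
    card(P join B) = 500*400/(4) = 50000
    cost = 500 + 500*9 + 400*9 + 500 + 400 = 9500
step 3: join A via hash
    card(P join A) = 50000*200/(4) = 2500000
    cost = 9500 + 2*200*8 + 50000 = 62700
step 4: join C via hash
    card(P join C) = 2500000*150/(100) = 3750000
    cost = 62700 + 2*150*8 + 2500000 = 2565100
step 5: join D via hash
    card(P join D) = 3750000*200/(4) = 187500000
    cost = 2565100 + 2*200*8 + 3750000 = 6318300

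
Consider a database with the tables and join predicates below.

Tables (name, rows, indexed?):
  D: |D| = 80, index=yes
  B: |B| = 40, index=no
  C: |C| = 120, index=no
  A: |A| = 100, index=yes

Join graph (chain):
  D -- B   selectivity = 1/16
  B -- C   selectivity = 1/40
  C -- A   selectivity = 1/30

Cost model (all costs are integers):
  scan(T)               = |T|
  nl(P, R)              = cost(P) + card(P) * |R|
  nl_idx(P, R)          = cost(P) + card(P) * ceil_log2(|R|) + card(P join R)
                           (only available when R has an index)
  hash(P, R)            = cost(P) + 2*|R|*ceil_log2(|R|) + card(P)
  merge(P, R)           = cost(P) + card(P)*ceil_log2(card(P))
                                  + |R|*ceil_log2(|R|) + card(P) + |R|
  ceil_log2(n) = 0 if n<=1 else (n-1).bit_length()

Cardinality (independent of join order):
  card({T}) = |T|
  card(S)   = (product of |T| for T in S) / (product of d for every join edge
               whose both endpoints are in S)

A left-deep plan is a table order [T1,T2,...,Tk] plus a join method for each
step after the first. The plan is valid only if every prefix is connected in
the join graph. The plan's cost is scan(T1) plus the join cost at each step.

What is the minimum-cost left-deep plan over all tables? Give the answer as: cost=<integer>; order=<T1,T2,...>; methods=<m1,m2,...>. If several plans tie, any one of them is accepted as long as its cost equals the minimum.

Selinger DP (subsets sized 1..n):
  {D}: scan cost=80, card=80
  {B}: scan cost=40, card=40
  {C}: scan cost=120, card=120
  {A}: scan cost=100, card=100
  {BD}: card=200; try (D,nl_idx)→520, (B,hash)→640, (D,merge)→960, (B,merge)→1000, (D,hash)→1200, (D,nl)→3240 …(+1); best=520 via (D,nl_idx)
  {BC}: card=120; try (B,hash)→720, (C,merge)→1280, (B,merge)→1360, (C,hash)→1760, (C,nl)→4840, (B,nl)→4920; best=720 via (B,hash)
  {AC}: card=400; try (A,nl_idx)→1360, (A,hash)→1640, (C,merge)→1860, (C,hash)→1880, (A,merge)→1880, (C,nl)→12100 …(+1); best=1360 via (A,nl_idx)
  {BCD}: card=600; try (D,hash)→1960, (D,nl_idx)→2160, (D,merge)→2320, (C,hash)→2400, (C,merge)→3280, (D,nl)→10320 …(+1); best=1960 via (D,hash)
  {ABC}: card=400; try (A,nl_idx)→1960, (B,hash)→2240, (A,hash)→2240, (A,merge)→2480, (B,merge)→5640, (A,nl)→12720 …(+1); best=1960 via (A,nl_idx)
  {ABCD}: card=2000; try (D,hash)→3480, (A,hash)→3960, (D,merge)→6600, (D,nl_idx)→6760, (A,nl_idx)→8160, (A,merge)→9360 …(+2); best=3480 via (D,hash)

cost=3480; order=C,B,A,D; methods=hash,nl_idx,hash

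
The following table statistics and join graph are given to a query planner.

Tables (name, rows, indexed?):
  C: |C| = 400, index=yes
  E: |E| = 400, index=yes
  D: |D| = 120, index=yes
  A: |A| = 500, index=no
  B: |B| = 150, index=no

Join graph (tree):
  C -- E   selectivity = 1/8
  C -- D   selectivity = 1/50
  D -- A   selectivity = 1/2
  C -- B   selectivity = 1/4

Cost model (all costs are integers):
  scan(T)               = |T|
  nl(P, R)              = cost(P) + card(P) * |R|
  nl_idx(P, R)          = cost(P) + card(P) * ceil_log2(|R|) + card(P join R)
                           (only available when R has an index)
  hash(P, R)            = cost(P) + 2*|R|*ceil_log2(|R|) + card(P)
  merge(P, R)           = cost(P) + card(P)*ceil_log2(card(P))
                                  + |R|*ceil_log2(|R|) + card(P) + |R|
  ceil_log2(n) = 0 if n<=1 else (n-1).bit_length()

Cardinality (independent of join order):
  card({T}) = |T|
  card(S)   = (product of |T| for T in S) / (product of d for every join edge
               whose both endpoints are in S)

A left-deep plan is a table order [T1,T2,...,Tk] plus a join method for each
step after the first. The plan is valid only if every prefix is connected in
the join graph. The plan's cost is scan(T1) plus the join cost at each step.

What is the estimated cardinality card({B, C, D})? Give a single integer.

36000

Tables in S: B(150), C(400), D(120)
Edges inside S: C-D(d=50), C-B(d=4)
numerator = 150 * 400 * 120 = 7200000
denominator = 50 * 4 = 200
card(S) = 7200000 / 200 = 36000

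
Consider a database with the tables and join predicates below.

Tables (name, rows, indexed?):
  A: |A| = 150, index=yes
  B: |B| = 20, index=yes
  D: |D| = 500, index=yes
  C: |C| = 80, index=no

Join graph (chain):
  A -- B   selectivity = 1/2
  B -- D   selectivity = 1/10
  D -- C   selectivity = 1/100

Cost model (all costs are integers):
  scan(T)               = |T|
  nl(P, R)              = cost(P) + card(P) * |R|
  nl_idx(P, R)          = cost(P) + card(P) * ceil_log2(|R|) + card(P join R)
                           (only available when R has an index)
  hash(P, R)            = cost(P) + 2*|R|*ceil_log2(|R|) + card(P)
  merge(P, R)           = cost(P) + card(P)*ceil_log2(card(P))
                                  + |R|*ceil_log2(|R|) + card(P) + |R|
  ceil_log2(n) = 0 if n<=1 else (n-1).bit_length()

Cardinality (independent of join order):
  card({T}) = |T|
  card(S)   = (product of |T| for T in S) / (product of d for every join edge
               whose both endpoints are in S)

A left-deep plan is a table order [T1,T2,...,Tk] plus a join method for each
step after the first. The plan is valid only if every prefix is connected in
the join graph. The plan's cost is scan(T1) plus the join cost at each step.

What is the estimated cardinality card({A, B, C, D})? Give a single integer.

60000

Tables in S: A(150), B(20), C(80), D(500)
Edges inside S: A-B(d=2), B-D(d=10), D-C(d=100)
numerator = 150 * 20 * 80 * 500 = 120000000
denominator = 2 * 10 * 100 = 2000
card(S) = 120000000 / 2000 = 60000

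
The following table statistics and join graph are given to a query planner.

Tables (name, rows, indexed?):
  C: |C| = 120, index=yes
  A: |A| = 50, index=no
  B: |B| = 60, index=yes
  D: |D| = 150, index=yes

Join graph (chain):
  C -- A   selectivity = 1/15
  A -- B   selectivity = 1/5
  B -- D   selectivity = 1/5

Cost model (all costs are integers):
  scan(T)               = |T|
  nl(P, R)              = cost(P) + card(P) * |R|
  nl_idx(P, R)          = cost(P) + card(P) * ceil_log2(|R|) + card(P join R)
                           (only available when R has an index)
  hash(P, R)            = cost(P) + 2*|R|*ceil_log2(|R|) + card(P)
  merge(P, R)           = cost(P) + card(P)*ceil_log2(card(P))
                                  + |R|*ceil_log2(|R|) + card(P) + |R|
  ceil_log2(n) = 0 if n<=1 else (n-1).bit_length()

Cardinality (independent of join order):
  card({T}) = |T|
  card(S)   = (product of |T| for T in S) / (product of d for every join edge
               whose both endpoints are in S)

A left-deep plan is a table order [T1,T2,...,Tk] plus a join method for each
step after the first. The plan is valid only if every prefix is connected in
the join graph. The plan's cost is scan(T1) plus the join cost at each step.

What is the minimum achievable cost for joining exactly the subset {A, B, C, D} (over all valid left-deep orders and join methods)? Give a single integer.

9120

Selinger DP over subsets of {A,B,C,D}:
  {C}: scan cost=120, card=120
  {A}: scan cost=50, card=50
  {B}: scan cost=60, card=60
  {D}: scan cost=150, card=150
  {AC}: card=400; try (C,nl_idx)→800, (A,hash)→840, (C,merge)→1360, (A,merge)→1430, (C,hash)→1780, (C,nl)→6050 …(+1); best=800 via (C,nl_idx)
  {AB}: card=600; try (A,hash)→720, (B,hash)→820, (B,merge)→820, (A,merge)→830, (B,nl_idx)→950, (B,nl)→3050 …(+1); best=720 via (A,hash)
  {BD}: card=1800; try (B,hash)→1020, (D,merge)→1830, (B,merge)→1920, (D,nl_idx)→2340, (D,hash)→2520, (B,nl_idx)→2850 …(+2); best=1020 via (B,hash)
  {ABC}: card=4800; try (B,hash)→1920, (C,hash)→3000, (B,merge)→5220, (B,nl_idx)→8000, (C,merge)→8280, (C,nl_idx)→9720 …(+2); best=1920 via (B,hash)
  {ABD}: card=18000; try (A,hash)→3420, (D,hash)→3720, (D,merge)→8670, (A,merge)→22970, (D,nl_idx)→23520, (D,nl)→90720 …(+1); best=3420 via (A,hash)
  {ABCD}: card=144000; try (D,hash)→9120, (C,hash)→23100, (D,merge)→70470, (D,nl_idx)→184320, (C,nl_idx)→273420, (C,merge)→292380 …(+2); best=9120 via (D,hash)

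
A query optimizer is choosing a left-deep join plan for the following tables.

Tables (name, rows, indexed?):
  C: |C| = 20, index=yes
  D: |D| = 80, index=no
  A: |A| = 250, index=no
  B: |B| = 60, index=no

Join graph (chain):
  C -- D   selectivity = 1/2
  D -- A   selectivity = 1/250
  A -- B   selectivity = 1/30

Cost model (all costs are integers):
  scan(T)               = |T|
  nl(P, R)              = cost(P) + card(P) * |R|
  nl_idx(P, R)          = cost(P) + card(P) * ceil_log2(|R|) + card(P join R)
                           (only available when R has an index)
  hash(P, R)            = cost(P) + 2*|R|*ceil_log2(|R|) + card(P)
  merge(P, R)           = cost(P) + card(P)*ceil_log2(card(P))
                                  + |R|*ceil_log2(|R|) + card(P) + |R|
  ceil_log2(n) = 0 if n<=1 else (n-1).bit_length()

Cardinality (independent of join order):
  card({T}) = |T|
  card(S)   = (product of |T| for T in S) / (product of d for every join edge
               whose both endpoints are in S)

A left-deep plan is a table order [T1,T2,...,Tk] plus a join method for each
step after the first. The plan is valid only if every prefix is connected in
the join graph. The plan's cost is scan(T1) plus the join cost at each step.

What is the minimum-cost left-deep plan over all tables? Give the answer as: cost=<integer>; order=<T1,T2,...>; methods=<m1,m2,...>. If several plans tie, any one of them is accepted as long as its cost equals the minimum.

cost=2780; order=A,D,B,C; methods=hash,hash,hash

Selinger DP (subsets sized 1..n):
  {C}: scan cost=20, card=20
  {D}: scan cost=80, card=80
  {A}: scan cost=250, card=250
  {B}: scan cost=60, card=60
  {CD}: card=800; try (C,hash)→360, (D,merge)→780, (C,merge)→840, (D,hash)→1160, (C,nl_idx)→1280, (D,nl)→1620 …(+1); best=360 via (C,hash)
  {AD}: card=80; try (D,hash)→1620, (A,merge)→2970, (D,merge)→3140, (A,hash)→4160, (A,nl)→20080, (D,nl)→20250; best=1620 via (D,hash)
  {AB}: card=500; try (B,hash)→1220, (A,merge)→2730, (B,merge)→2920, (A,hash)→4120, (A,nl)→15060, (B,nl)→15250; best=1220 via (B,hash)
  {ACD}: card=800; try (C,hash)→1900, (C,merge)→2380, (C,nl_idx)→2820, (C,nl)→3220, (A,hash)→5160, (A,merge)→11410 …(+1); best=1900 via (C,hash)
  {ABD}: card=160; try (B,hash)→2420, (B,merge)→2680, (D,hash)→2840, (B,nl)→6420, (D,merge)→6860, (D,nl)→41220; best=2420 via (B,hash)
  {ABCD}: card=1600; try (C,hash)→2780, (B,hash)→3420, (C,merge)→3980, (C,nl_idx)→4820, (C,nl)→5620, (B,merge)→11120 …(+1); best=2780 via (C,hash)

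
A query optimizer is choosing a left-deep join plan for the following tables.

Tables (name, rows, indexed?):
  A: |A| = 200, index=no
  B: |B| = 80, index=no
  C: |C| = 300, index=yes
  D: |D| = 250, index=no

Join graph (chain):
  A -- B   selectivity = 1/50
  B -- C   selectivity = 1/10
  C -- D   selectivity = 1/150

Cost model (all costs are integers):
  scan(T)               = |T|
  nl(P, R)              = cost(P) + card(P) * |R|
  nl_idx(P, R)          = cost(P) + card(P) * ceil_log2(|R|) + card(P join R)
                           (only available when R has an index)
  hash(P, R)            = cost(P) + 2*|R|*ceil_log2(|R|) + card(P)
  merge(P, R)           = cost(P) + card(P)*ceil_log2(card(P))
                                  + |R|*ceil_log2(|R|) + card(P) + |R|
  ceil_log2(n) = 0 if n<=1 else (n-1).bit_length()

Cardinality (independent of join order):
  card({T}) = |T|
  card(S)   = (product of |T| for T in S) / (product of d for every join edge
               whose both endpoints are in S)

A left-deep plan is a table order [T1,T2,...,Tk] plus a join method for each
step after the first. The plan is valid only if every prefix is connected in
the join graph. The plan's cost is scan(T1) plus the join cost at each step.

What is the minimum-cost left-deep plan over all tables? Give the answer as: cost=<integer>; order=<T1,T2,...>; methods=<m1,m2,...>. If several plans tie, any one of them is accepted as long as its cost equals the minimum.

Selinger DP (subsets sized 1..n):
  {A}: scan cost=200, card=200
  {B}: scan cost=80, card=80
  {C}: scan cost=300, card=300
  {D}: scan cost=250, card=250
  {AB}: card=320; try (B,hash)→1520, (A,merge)→2520, (B,merge)→2640, (A,hash)→3360, (A,nl)→16080, (B,nl)→16200; best=1520 via (B,hash)
  {BC}: card=2400; try (B,hash)→1720, (C,nl_idx)→3200, (C,merge)→3720, (B,merge)→3940, (C,hash)→5560, (C,nl)→24080 …(+1); best=1720 via (B,hash)
  {CD}: card=500; try (C,nl_idx)→3000, (D,hash)→4600, (C,merge)→5500, (D,merge)→5550, (C,hash)→5900, (C,nl)→75250 …(+1); best=3000 via (C,nl_idx)
  {ABC}: card=9600; try (C,hash)→7240, (A,hash)→7320, (C,merge)→7720, (C,nl_idx)→14000, (A,merge)→34720, (C,nl)→97520 …(+1); best=7240 via (C,hash)
  {BCD}: card=4000; try (B,hash)→4620, (D,hash)→8120, (B,merge)→8640, (D,merge)→35170, (B,nl)→43000, (D,nl)→601720; best=4620 via (B,hash)
  {ABCD}: card=16000; try (A,hash)→11820, (D,hash)→20840, (A,merge)→58420, (D,merge)→153490, (A,nl)→804620, (D,nl)→2407240; best=11820 via (A,hash)

cost=11820; order=D,C,B,A; methods=nl_idx,hash,hash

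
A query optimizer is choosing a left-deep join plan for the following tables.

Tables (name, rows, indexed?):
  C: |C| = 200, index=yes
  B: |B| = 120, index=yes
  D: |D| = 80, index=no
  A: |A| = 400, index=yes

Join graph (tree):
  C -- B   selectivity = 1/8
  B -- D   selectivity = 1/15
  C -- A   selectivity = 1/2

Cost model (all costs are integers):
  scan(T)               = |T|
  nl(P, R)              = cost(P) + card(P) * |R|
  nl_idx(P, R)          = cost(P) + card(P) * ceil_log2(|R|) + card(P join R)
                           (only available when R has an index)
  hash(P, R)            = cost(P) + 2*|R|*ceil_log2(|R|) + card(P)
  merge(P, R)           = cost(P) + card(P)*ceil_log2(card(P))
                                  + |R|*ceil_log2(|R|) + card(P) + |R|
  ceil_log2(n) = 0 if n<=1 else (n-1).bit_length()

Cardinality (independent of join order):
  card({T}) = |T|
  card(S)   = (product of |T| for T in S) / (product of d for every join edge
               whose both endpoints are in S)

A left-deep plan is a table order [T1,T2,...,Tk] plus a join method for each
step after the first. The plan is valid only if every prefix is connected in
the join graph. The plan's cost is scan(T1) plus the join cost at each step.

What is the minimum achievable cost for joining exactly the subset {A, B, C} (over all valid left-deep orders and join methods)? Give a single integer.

Selinger DP over subsets of {A,B,C}:
  {C}: scan cost=200, card=200
  {B}: scan cost=120, card=120
  {A}: scan cost=400, card=400
  {BC}: card=3000; try (B,hash)→2080, (C,merge)→2880, (B,merge)→2960, (C,hash)→3440, (C,nl_idx)→4080, (B,nl_idx)→4600 …(+2); best=2080 via (B,hash)
  {AC}: card=40000; try (C,hash)→4000, (A,merge)→6000, (C,merge)→6200, (A,hash)→7600, (A,nl_idx)→42000, (C,nl_idx)→43600 …(+2); best=4000 via (C,hash)
  {ABC}: card=600000; try (A,hash)→12280, (A,merge)→45080, (B,hash)→45680, (A,nl_idx)→629080, (B,merge)→684960, (B,nl_idx)→884000 …(+2); best=12280 via (A,hash)

12280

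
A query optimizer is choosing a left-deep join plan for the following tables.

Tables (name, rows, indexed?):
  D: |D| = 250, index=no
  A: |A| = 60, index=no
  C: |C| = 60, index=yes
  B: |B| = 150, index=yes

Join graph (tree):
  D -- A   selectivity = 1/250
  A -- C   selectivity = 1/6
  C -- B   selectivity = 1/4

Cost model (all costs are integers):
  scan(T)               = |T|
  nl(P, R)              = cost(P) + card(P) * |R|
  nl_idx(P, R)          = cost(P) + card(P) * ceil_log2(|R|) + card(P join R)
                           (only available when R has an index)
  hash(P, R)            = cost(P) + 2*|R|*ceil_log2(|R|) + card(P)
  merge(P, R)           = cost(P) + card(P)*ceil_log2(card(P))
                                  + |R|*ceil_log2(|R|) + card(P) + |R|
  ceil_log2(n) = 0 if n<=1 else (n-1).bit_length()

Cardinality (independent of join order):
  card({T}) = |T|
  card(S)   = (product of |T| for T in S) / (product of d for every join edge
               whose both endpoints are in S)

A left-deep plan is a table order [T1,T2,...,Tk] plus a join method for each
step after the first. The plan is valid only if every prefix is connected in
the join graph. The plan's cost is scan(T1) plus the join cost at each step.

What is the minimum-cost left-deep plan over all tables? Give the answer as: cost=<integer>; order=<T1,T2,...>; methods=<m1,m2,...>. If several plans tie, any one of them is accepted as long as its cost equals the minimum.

Selinger DP (subsets sized 1..n):
  {D}: scan cost=250, card=250
  {A}: scan cost=60, card=60
  {C}: scan cost=60, card=60
  {B}: scan cost=150, card=150
  {AD}: card=60; try (A,hash)→1220, (D,merge)→2730, (A,merge)→2920, (D,hash)→4120, (D,nl)→15060, (A,nl)→15250; best=1220 via (A,hash)
  {AC}: card=600; try (C,hash)→840, (A,hash)→840, (C,merge)→900, (A,merge)→900, (C,nl_idx)→1020, (C,nl)→3660 …(+1); best=840 via (C,hash)
  {BC}: card=2250; try (C,hash)→1020, (B,merge)→1830, (C,merge)→1920, (B,hash)→2520, (B,nl_idx)→2790, (C,nl_idx)→3300 …(+2); best=1020 via (C,hash)
  {ACD}: card=600; try (C,hash)→2000, (C,merge)→2060, (C,nl_idx)→2180, (C,nl)→4820, (D,hash)→5440, (D,merge)→9690 …(+1); best=2000 via (C,hash)
  {ABC}: card=22500; try (B,hash)→3840, (A,hash)→3990, (B,merge)→8790, (B,nl_idx)→28140, (A,merge)→30690, (B,nl)→90840 …(+1); best=3840 via (B,hash)
  {ABCD}: card=22500; try (B,hash)→5000, (B,merge)→9950, (B,nl_idx)→29300, (D,hash)→30340, (B,nl)→92000, (D,merge)→366090 …(+1); best=5000 via (B,hash)

cost=5000; order=D,A,C,B; methods=hash,hash,hash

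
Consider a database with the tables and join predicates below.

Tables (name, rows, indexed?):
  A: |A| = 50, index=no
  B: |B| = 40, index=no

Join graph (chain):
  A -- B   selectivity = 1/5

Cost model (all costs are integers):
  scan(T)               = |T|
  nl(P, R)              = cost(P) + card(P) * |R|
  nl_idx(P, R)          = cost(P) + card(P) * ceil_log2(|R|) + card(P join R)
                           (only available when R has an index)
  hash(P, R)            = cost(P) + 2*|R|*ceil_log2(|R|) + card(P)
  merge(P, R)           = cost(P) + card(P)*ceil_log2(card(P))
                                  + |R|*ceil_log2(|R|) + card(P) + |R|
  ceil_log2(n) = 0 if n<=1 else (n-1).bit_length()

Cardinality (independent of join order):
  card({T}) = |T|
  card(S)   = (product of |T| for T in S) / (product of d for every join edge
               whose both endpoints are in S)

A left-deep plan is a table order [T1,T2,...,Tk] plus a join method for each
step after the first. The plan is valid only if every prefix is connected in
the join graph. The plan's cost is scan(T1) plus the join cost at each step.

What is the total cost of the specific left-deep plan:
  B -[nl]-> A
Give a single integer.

2040

step 1: scan B: cost=40, card=40
step 2: join A via nl
    card(P join A) = 40*50/(5) = 400
    cost = 40 + 40*50 = 2040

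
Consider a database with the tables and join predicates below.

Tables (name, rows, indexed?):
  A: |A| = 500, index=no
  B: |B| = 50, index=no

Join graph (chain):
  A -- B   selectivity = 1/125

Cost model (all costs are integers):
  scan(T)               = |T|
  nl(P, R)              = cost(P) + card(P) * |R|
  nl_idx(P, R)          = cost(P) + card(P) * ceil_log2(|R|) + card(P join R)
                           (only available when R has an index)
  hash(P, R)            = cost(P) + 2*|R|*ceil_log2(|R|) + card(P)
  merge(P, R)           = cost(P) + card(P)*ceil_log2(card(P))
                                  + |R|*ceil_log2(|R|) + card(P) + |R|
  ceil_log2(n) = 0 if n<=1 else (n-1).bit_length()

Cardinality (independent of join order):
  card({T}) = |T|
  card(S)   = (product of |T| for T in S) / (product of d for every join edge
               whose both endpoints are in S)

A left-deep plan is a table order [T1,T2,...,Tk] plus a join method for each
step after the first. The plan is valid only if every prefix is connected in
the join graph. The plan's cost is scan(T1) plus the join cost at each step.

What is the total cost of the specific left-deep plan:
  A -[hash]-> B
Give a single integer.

1600

step 1: scan A: cost=500, card=500
step 2: join B via hash
    card(P join B) = 500*50/(125) = 200
    cost = 500 + 2*50*6 + 500 = 1600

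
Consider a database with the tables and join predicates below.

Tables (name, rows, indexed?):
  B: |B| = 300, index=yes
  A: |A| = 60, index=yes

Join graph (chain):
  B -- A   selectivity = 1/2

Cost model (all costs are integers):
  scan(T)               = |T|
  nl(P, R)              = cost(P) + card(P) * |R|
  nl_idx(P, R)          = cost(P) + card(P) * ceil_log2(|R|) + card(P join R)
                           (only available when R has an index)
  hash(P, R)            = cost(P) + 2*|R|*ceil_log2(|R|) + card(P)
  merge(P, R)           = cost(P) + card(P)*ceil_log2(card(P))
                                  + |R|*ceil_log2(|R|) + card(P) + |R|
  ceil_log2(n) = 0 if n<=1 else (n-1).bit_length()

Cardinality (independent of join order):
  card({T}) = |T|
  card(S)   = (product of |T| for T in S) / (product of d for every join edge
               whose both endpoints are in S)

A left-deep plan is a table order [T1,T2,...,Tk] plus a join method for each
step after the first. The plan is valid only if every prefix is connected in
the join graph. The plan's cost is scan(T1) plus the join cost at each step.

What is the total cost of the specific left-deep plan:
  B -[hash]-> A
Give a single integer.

1320

step 1: scan B: cost=300, card=300
step 2: join A via hash
    card(P join A) = 300*60/(2) = 9000
    cost = 300 + 2*60*6 + 300 = 1320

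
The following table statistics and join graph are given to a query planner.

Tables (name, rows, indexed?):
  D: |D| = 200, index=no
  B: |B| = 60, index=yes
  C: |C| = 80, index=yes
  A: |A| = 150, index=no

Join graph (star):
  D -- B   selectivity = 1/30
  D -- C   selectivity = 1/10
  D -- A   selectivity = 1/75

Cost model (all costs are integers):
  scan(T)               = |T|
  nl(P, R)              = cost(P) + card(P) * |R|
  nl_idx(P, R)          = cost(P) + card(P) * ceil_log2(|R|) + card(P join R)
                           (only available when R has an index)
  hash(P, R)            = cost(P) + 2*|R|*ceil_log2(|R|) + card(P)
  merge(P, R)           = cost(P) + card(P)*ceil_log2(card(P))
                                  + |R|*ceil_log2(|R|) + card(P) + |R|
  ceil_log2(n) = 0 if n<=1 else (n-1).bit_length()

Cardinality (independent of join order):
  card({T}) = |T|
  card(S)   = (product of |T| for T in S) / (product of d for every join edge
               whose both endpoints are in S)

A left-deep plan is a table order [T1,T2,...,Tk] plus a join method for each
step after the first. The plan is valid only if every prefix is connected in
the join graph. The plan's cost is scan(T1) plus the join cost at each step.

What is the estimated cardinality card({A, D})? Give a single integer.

400

Tables in S: A(150), D(200)
Edges inside S: D-A(d=75)
numerator = 150 * 200 = 30000
denominator = 75 = 75
card(S) = 30000 / 75 = 400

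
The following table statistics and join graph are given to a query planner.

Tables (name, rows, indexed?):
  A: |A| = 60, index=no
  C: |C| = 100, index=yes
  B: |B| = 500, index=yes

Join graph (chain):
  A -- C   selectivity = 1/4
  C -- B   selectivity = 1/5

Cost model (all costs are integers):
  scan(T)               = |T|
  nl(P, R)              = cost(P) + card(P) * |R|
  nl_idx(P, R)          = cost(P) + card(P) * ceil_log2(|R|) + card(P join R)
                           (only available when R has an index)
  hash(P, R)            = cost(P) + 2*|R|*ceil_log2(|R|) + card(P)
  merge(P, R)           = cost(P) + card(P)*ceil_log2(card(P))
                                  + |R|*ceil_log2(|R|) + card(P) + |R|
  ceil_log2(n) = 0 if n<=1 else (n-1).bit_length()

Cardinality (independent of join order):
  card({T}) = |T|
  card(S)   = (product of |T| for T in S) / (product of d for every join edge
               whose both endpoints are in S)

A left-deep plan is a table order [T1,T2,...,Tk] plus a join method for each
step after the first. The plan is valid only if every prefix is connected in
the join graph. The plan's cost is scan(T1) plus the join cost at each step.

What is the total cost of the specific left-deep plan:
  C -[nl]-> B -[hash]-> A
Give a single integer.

step 1: scan C: cost=100, card=100
step 2: join B via nl
    card(P join B) = 100*500/(5) = 10000
    cost = 100 + 100*500 = 50100
step 3: join A via hash
    card(P join A) = 10000*60/(4) = 150000
    cost = 50100 + 2*60*6 + 10000 = 60820

60820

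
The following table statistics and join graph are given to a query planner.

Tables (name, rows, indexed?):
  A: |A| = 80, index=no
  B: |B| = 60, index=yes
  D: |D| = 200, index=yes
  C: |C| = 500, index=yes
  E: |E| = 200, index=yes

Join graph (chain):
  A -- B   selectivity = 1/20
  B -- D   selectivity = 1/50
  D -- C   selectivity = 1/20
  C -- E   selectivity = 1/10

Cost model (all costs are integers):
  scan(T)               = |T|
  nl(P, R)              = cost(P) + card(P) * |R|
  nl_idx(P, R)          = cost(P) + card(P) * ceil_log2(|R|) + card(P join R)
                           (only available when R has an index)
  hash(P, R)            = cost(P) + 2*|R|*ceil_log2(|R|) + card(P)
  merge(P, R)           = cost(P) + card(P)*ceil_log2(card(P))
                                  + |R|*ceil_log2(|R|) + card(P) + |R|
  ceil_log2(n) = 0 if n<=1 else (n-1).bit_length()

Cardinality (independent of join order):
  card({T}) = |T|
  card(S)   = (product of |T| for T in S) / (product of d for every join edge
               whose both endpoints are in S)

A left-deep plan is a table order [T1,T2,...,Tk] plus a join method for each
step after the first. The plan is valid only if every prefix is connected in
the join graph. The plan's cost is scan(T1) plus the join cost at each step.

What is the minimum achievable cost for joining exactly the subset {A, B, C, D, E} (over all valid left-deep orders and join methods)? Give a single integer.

Selinger DP over subsets of {A,B,C,D,E}:
  {A}: scan cost=80, card=80
  {B}: scan cost=60, card=60
  {D}: scan cost=200, card=200
  {C}: scan cost=500, card=500
  {E}: scan cost=200, card=200
  {AB}: card=240; try (B,nl_idx)→800, (B,hash)→880, (A,merge)→1120, (B,merge)→1140, (A,hash)→1240, (A,nl)→4860 …(+1); best=800 via (B,nl_idx)
  {BD}: card=240; try (D,nl_idx)→780, (B,hash)→1120, (B,nl_idx)→1640, (D,merge)→2280, (B,merge)→2420, (D,hash)→3320 …(+2); best=780 via (D,nl_idx)
  {CD}: card=5000; try (D,hash)→4200, (C,merge)→7000, (C,nl_idx)→7000, (D,merge)→7300, (C,hash)→9400, (D,nl_idx)→9500 …(+2); best=4200 via (D,hash)
  {CE}: card=10000; try (E,hash)→4200, (C,merge)→7000, (E,merge)→7300, (C,hash)→9400, (C,nl_idx)→12000, (E,nl_idx)→14500 …(+2); best=4200 via (E,hash)
  {ABD}: card=960; try (A,hash)→2140, (A,merge)→3580, (D,nl_idx)→3680, (D,hash)→4240, (D,merge)→4760, (A,nl)→19980 …(+1); best=2140 via (A,hash)
  {BCD}: card=6000; try (C,merge)→7940, (C,nl_idx)→8940, (B,hash)→9920, (C,hash)→10020, (B,nl_idx)→40200, (B,merge)→74620 …(+2); best=7940 via (C,merge)
  {CDE}: card=100000; try (E,hash)→12400, (D,hash)→17400, (E,merge)→76000, (E,nl_idx)→144200, (D,merge)→156000, (D,nl_idx)→184200 …(+2); best=12400 via (E,hash)
  {ABCD}: card=24000; try (C,hash)→12100, (A,hash)→15060, (C,merge)→17700, (C,nl_idx)→34780, (A,merge)→92580, (C,nl)→482140 …(+1); best=12100 via (C,hash)
  {BCDE}: card=120000; try (E,hash)→17140, (E,merge)→93740, (B,hash)→113120, (E,nl_idx)→175940, (B,nl_idx)→732400, (E,nl)→1207940 …(+2); best=17140 via (E,hash)
  {ABCDE}: card=480000; try (E,hash)→39300, (A,hash)→138260, (E,merge)→397900, (E,nl_idx)→684100, (A,merge)→2177780, (E,nl)→4812100 …(+1); best=39300 via (E,hash)

39300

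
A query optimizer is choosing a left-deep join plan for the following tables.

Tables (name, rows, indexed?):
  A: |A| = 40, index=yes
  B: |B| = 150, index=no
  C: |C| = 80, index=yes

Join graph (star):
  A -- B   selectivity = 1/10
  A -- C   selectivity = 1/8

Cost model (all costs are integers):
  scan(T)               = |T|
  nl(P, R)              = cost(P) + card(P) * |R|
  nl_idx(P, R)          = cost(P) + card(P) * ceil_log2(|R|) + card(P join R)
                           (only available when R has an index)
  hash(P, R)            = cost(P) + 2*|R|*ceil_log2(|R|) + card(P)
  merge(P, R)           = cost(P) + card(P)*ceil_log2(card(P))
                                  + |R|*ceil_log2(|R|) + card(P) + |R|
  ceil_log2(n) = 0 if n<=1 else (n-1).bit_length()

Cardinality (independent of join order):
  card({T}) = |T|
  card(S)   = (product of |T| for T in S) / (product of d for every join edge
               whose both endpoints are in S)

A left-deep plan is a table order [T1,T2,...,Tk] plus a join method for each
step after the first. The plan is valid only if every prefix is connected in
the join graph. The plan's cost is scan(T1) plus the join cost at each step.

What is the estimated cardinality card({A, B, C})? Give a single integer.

6000

Tables in S: A(40), B(150), C(80)
Edges inside S: A-B(d=10), A-C(d=8)
numerator = 40 * 150 * 80 = 480000
denominator = 10 * 8 = 80
card(S) = 480000 / 80 = 6000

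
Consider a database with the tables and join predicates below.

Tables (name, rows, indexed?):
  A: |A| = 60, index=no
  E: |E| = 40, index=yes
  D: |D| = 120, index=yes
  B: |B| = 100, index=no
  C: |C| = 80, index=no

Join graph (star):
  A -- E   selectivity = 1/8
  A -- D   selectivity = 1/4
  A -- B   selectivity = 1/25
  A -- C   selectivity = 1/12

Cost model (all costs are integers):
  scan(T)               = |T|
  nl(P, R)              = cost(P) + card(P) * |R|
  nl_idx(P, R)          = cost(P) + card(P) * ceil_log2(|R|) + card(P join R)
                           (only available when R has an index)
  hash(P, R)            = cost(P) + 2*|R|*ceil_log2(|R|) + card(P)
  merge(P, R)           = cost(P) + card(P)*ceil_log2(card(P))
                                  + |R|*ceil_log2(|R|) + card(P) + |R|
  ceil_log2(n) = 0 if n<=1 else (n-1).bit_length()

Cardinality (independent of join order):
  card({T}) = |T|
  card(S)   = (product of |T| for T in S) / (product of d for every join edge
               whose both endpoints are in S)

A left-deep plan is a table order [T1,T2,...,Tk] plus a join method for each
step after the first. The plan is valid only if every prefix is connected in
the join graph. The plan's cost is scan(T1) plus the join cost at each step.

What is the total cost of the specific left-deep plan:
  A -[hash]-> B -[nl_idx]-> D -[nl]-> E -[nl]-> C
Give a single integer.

3178400

step 1: scan A: cost=60, card=60
step 2: join B via hash
    card(P join B) = 60*100/(25) = 240
    cost = 60 + 2*100*7 + 60 = 1520
step 3: join D via nl_idx
    card(P join D) = 240*120/(4) = 7200
    cost = 1520 + 240*7 + 7200 = 10400
step 4: join E via nl
    card(P join E) = 7200*40/(8) = 36000
    cost = 10400 + 7200*40 = 298400
step 5: join C via nl
    card(P join C) = 36000*80/(12) = 240000
    cost = 298400 + 36000*80 = 3178400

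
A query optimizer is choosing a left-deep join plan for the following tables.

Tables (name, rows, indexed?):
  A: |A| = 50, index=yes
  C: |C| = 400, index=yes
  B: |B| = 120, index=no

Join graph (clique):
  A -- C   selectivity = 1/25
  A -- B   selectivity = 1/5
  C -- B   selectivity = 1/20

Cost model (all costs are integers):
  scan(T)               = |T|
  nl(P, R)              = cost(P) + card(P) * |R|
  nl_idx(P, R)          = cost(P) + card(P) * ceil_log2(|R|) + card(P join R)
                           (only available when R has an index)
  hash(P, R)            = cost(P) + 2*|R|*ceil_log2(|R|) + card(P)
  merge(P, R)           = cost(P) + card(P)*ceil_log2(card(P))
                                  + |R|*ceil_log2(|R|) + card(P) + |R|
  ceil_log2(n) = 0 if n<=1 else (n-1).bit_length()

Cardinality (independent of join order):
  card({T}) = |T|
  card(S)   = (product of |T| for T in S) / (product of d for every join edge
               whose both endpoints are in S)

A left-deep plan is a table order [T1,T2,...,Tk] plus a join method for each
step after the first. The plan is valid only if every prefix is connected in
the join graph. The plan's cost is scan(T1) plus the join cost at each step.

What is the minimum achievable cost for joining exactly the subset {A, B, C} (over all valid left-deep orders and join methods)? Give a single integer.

Selinger DP over subsets of {A,B,C}:
  {A}: scan cost=50, card=50
  {C}: scan cost=400, card=400
  {B}: scan cost=120, card=120
  {AC}: card=800; try (C,nl_idx)→1300, (A,hash)→1400, (A,nl_idx)→3600, (C,merge)→4400, (A,merge)→4750, (C,hash)→7300 …(+2); best=1300 via (C,nl_idx)
  {AB}: card=1200; try (A,hash)→840, (B,merge)→1360, (A,merge)→1430, (B,hash)→1780, (A,nl_idx)→2040, (B,nl)→6050 …(+1); best=840 via (A,hash)
  {BC}: card=2400; try (B,hash)→2480, (C,nl_idx)→3600, (C,merge)→5080, (B,merge)→5360, (C,hash)→7440, (C,nl)→48120 …(+1); best=2480 via (B,hash)
  {ABC}: card=960; try (B,hash)→3780, (A,hash)→5480, (C,hash)→9240, (B,merge)→11060, (C,nl_idx)→12600, (A,nl_idx)→17840 …(+5); best=3780 via (B,hash)

3780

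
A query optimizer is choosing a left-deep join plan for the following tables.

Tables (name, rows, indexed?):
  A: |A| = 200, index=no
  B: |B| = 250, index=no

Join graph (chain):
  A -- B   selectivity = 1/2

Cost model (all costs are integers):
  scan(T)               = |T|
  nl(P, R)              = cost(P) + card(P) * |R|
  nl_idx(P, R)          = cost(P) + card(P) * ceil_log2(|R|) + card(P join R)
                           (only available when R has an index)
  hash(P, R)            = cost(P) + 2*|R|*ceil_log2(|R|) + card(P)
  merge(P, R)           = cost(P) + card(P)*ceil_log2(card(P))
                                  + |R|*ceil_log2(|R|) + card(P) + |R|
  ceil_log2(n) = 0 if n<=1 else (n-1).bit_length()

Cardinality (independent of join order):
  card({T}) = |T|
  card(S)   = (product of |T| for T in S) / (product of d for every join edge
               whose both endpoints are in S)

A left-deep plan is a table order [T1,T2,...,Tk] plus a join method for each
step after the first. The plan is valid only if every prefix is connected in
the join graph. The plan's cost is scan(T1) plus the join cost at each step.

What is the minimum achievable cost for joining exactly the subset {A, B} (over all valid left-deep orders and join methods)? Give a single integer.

3700

Selinger DP over subsets of {A,B}:
  {A}: scan cost=200, card=200
  {B}: scan cost=250, card=250
  {AB}: card=25000; try (A,hash)→3700, (B,merge)→4250, (A,merge)→4300, (B,hash)→4400, (B,nl)→50200, (A,nl)→50250; best=3700 via (A,hash)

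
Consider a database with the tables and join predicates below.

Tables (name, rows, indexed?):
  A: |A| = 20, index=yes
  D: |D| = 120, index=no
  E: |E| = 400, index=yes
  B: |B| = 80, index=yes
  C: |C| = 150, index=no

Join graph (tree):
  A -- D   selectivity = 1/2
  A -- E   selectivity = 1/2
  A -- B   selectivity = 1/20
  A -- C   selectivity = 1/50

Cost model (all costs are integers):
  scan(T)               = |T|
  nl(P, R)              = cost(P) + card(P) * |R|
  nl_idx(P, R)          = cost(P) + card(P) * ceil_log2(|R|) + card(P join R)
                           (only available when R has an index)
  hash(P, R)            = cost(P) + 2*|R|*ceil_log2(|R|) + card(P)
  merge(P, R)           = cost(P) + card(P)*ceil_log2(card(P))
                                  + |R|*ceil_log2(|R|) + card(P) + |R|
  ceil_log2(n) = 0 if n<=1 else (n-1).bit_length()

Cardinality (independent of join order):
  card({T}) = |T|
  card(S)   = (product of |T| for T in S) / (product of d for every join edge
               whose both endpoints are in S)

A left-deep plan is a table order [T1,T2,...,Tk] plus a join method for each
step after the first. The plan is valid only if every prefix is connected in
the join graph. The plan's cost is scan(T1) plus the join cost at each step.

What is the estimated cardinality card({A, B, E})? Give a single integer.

16000

Tables in S: A(20), B(80), E(400)
Edges inside S: A-E(d=2), A-B(d=20)
numerator = 20 * 80 * 400 = 640000
denominator = 2 * 20 = 40
card(S) = 640000 / 40 = 16000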